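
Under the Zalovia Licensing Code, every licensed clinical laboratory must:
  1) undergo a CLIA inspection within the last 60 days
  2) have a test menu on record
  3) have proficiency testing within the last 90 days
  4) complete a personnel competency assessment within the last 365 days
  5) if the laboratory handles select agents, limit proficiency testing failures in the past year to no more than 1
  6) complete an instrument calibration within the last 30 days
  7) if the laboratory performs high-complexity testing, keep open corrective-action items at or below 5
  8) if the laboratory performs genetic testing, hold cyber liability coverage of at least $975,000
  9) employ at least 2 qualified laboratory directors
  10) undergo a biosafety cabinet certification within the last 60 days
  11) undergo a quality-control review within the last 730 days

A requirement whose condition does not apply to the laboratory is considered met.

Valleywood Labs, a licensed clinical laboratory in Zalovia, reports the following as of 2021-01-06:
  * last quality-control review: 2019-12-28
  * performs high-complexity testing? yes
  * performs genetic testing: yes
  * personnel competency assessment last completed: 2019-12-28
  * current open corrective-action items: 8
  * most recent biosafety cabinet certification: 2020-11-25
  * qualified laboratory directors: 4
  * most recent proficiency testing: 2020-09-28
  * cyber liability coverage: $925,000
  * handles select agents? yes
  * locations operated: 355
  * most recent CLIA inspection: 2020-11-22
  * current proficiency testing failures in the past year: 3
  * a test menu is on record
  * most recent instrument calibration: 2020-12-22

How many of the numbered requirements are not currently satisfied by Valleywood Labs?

1. CLIA inspection 45 days ago vs limit 60 → met
2. test menu present → met
3. proficiency testing 100 days ago vs limit 90 → not met
4. personnel competency assessment 375 days ago vs limit 365 → not met
5. condition 'handles select agents' holds; proficiency testing failures in the past year 3 > 1 → not met
6. instrument calibration 15 days ago vs limit 30 → met
7. condition 'performs high-complexity testing' holds; open corrective-action items 8 > 5 → not met
8. condition 'performs genetic testing' holds; cyber liability coverage $925,000 < $975,000 → not met
9. qualified laboratory directors 4 ≥ 2 → met
10. biosafety cabinet certification 42 days ago vs limit 60 → met
11. quality-control review 375 days ago vs limit 730 → met
Not met: 5 of 11

5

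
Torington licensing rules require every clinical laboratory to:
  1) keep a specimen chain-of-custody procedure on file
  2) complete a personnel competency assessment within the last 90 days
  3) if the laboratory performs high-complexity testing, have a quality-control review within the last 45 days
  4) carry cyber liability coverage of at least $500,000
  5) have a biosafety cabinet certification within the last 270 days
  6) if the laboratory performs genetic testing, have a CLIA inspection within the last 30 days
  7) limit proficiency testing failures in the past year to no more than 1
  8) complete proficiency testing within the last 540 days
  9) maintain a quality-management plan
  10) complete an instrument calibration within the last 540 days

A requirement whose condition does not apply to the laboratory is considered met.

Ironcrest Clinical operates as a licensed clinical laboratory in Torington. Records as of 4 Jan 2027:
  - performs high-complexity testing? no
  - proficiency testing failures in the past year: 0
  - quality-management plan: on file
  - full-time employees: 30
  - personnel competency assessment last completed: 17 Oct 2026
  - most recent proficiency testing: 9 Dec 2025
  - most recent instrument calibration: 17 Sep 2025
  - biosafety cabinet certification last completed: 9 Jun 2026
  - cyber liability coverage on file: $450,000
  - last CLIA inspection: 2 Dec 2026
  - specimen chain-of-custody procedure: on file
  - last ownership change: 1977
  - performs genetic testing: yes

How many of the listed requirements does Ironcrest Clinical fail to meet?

2

1. specimen chain-of-custody procedure present → met
2. personnel competency assessment 79 days ago vs limit 90 → met
3. condition 'performs high-complexity testing' does not hold → requirement n/a → met
4. cyber liability coverage $450,000 < $500,000 → not met
5. biosafety cabinet certification 209 days ago vs limit 270 → met
6. condition 'performs genetic testing' holds; CLIA inspection 33 days ago vs limit 30 → not met
7. proficiency testing failures in the past year 0 ≤ 1 → met
8. proficiency testing 391 days ago vs limit 540 → met
9. quality-management plan present → met
10. instrument calibration 474 days ago vs limit 540 → met
Not met: 2 of 10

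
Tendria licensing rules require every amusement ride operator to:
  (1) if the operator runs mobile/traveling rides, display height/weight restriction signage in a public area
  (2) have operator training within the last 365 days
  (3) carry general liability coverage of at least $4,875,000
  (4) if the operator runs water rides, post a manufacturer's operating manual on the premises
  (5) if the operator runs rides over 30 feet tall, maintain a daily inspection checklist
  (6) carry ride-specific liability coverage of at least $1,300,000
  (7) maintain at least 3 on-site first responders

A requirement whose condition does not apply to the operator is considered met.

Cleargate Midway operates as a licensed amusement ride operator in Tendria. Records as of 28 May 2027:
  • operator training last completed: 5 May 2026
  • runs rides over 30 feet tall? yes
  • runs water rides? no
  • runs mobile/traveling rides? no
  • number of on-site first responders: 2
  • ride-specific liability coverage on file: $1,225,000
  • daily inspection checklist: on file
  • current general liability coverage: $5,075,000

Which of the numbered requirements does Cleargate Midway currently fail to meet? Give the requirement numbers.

1. condition 'runs mobile/traveling rides' does not hold → requirement n/a → met
2. operator training 388 days ago vs limit 365 → not met
3. general liability coverage $5,075,000 ≥ $4,875,000 → met
4. condition 'runs water rides' does not hold → requirement n/a → met
5. condition 'runs rides over 30 feet tall' holds; daily inspection checklist present → met
6. ride-specific liability coverage $1,225,000 < $1,300,000 → not met
7. on-site first responders 2 < 3 → not met
Not met: 2, 6, 7

2, 6, 7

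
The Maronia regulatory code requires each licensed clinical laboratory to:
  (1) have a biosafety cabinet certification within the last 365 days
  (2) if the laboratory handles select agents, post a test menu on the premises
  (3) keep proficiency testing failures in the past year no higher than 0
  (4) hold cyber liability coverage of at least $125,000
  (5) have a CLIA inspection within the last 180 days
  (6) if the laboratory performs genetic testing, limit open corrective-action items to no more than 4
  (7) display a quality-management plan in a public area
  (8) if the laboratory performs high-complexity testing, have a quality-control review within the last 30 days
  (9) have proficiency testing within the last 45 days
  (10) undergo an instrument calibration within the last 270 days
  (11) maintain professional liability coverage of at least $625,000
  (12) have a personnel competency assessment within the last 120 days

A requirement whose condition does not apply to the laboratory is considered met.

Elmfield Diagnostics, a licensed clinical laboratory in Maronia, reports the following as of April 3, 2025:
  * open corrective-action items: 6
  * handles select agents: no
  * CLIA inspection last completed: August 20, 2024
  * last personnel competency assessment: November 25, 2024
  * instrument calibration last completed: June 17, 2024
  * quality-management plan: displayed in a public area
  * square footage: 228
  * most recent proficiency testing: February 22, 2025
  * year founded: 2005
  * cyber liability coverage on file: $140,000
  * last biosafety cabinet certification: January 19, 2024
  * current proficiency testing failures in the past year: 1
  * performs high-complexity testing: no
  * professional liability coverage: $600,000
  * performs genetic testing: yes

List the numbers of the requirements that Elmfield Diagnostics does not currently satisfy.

1. biosafety cabinet certification 440 days ago vs limit 365 → not met
2. condition 'handles select agents' does not hold → requirement n/a → met
3. proficiency testing failures in the past year 1 > 0 → not met
4. cyber liability coverage $140,000 ≥ $125,000 → met
5. CLIA inspection 226 days ago vs limit 180 → not met
6. condition 'performs genetic testing' holds; open corrective-action items 6 > 4 → not met
7. quality-management plan present → met
8. condition 'performs high-complexity testing' does not hold → requirement n/a → met
9. proficiency testing 40 days ago vs limit 45 → met
10. instrument calibration 290 days ago vs limit 270 → not met
11. professional liability coverage $600,000 < $625,000 → not met
12. personnel competency assessment 129 days ago vs limit 120 → not met
Not met: 1, 3, 5, 6, 10, 11, 12

1, 3, 5, 6, 10, 11, 12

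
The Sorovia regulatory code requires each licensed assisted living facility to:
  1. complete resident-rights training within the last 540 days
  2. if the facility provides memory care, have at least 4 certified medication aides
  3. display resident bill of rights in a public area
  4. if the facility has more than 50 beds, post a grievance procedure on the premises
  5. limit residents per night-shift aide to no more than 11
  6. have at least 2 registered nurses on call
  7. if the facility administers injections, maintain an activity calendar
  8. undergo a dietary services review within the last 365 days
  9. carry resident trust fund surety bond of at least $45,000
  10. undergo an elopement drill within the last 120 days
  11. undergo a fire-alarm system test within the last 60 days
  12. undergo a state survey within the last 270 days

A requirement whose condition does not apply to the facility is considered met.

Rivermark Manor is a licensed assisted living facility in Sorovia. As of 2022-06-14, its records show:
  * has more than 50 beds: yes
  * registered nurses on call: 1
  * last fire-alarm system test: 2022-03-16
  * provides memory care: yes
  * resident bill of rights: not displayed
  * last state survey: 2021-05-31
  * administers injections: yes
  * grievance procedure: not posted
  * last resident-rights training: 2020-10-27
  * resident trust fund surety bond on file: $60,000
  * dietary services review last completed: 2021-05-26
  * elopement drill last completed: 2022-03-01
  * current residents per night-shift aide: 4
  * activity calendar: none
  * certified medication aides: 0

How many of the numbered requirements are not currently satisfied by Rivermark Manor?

1. resident-rights training 595 days ago vs limit 540 → not met
2. condition 'provides memory care' holds; certified medication aides 0 < 4 → not met
3. resident bill of rights absent → not met
4. condition 'has more than 50 beds' holds; grievance procedure absent → not met
5. residents per night-shift aide 4 ≤ 11 → met
6. registered nurses on call 1 < 2 → not met
7. condition 'administers injections' holds; activity calendar absent → not met
8. dietary services review 384 days ago vs limit 365 → not met
9. resident trust fund surety bond $60,000 ≥ $45,000 → met
10. elopement drill 105 days ago vs limit 120 → met
11. fire-alarm system test 90 days ago vs limit 60 → not met
12. state survey 379 days ago vs limit 270 → not met
Not met: 9 of 12

9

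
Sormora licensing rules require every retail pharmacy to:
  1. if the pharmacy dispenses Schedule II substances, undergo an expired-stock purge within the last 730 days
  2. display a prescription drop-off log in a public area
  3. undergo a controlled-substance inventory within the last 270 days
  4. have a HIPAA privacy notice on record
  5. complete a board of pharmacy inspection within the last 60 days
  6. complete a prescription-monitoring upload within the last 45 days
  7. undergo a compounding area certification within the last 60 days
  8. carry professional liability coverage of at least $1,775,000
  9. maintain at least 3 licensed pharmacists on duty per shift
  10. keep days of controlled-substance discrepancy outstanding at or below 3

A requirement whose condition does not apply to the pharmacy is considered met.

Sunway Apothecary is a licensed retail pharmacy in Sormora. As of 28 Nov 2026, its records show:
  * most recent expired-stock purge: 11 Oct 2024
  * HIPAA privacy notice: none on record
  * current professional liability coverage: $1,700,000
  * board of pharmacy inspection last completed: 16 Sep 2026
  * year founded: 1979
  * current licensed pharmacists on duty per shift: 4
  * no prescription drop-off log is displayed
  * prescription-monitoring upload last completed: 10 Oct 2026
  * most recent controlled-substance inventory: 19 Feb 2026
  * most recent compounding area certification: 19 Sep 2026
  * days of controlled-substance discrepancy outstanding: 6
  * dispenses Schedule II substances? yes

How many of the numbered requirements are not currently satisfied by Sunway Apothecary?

1. condition 'dispenses Schedule II substances' holds; expired-stock purge 778 days ago vs limit 730 → not met
2. prescription drop-off log absent → not met
3. controlled-substance inventory 282 days ago vs limit 270 → not met
4. HIPAA privacy notice absent → not met
5. board of pharmacy inspection 73 days ago vs limit 60 → not met
6. prescription-monitoring upload 49 days ago vs limit 45 → not met
7. compounding area certification 70 days ago vs limit 60 → not met
8. professional liability coverage $1,700,000 < $1,775,000 → not met
9. licensed pharmacists on duty per shift 4 ≥ 3 → met
10. days of controlled-substance discrepancy outstanding 6 > 3 → not met
Not met: 9 of 10

9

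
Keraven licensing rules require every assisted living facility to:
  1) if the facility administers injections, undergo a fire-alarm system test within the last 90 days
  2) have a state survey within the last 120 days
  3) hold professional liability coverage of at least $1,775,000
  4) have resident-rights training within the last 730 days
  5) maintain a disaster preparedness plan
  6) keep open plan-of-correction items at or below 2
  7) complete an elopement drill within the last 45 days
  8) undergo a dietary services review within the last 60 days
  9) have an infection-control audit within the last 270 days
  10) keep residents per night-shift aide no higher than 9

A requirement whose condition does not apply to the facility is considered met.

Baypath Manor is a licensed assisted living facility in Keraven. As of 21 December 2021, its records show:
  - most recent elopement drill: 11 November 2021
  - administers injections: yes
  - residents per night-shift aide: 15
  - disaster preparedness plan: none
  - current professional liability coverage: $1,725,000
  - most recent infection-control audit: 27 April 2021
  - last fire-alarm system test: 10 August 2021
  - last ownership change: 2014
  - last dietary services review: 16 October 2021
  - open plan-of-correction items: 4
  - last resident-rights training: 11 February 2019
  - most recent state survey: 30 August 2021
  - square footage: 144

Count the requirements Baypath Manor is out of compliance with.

7

1. condition 'administers injections' holds; fire-alarm system test 133 days ago vs limit 90 → not met
2. state survey 113 days ago vs limit 120 → met
3. professional liability coverage $1,725,000 < $1,775,000 → not met
4. resident-rights training 1044 days ago vs limit 730 → not met
5. disaster preparedness plan absent → not met
6. open plan-of-correction items 4 > 2 → not met
7. elopement drill 40 days ago vs limit 45 → met
8. dietary services review 66 days ago vs limit 60 → not met
9. infection-control audit 238 days ago vs limit 270 → met
10. residents per night-shift aide 15 > 9 → not met
Not met: 7 of 10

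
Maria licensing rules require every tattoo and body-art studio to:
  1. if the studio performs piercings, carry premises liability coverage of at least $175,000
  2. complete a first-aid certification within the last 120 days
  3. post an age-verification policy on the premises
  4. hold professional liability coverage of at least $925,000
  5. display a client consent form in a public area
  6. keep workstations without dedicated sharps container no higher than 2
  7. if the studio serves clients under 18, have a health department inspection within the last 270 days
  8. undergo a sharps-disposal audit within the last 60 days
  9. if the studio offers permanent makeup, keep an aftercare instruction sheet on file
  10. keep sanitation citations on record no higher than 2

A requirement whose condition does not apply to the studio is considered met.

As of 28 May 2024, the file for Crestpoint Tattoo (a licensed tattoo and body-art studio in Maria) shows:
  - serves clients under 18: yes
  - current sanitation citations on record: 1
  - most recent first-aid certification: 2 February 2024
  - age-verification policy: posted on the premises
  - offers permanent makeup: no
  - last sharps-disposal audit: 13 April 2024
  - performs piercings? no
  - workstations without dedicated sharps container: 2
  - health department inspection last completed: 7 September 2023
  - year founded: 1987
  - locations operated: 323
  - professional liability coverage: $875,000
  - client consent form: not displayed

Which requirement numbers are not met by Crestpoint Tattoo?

4, 5

1. condition 'performs piercings' does not hold → requirement n/a → met
2. first-aid certification 116 days ago vs limit 120 → met
3. age-verification policy present → met
4. professional liability coverage $875,000 < $925,000 → not met
5. client consent form absent → not met
6. workstations without dedicated sharps container 2 ≤ 2 → met
7. condition 'serves clients under 18' holds; health department inspection 264 days ago vs limit 270 → met
8. sharps-disposal audit 45 days ago vs limit 60 → met
9. condition 'offers permanent makeup' does not hold → requirement n/a → met
10. sanitation citations on record 1 ≤ 2 → met
Not met: 4, 5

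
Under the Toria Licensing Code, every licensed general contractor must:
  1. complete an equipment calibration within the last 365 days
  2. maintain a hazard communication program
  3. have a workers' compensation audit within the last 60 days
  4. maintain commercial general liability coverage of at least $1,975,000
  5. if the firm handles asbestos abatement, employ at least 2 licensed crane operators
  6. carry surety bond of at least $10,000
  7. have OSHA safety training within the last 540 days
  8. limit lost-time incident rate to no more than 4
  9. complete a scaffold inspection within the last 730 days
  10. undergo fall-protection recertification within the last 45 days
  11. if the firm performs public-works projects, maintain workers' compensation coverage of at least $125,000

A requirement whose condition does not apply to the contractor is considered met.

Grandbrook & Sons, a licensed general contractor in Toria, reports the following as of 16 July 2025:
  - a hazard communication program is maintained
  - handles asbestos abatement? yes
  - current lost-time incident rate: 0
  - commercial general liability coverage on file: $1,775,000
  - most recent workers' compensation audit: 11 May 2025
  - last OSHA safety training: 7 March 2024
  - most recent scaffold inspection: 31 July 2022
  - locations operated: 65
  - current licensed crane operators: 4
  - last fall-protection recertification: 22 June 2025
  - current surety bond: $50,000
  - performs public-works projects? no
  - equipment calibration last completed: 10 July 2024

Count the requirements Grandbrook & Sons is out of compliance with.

1. equipment calibration 371 days ago vs limit 365 → not met
2. hazard communication program present → met
3. workers' compensation audit 66 days ago vs limit 60 → not met
4. commercial general liability coverage $1,775,000 < $1,975,000 → not met
5. condition 'handles asbestos abatement' holds; licensed crane operators 4 ≥ 2 → met
6. surety bond $50,000 ≥ $10,000 → met
7. OSHA safety training 496 days ago vs limit 540 → met
8. lost-time incident rate 0 ≤ 4 → met
9. scaffold inspection 1081 days ago vs limit 730 → not met
10. fall-protection recertification 24 days ago vs limit 45 → met
11. condition 'performs public-works projects' does not hold → requirement n/a → met
Not met: 4 of 11

4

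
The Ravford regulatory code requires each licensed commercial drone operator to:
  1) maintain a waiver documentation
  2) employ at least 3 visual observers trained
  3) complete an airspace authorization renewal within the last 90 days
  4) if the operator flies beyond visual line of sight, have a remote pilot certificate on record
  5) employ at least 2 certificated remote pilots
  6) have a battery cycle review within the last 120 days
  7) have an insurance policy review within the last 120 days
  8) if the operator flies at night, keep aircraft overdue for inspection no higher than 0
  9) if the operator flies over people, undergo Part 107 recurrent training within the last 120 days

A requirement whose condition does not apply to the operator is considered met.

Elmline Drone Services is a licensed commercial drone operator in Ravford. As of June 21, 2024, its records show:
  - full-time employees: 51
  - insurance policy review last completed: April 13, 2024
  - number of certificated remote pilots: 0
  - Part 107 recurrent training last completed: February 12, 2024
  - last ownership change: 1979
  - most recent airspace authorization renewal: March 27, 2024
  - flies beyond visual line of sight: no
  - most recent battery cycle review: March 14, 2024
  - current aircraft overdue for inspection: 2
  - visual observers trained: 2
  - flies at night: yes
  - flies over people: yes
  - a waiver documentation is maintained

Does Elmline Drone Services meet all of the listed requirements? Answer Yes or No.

No

1. waiver documentation present → met
2. visual observers trained 2 < 3 → not met
3. airspace authorization renewal 86 days ago vs limit 90 → met
4. condition 'flies beyond visual line of sight' does not hold → requirement n/a → met
5. certificated remote pilots 0 < 2 → not met
6. battery cycle review 99 days ago vs limit 120 → met
7. insurance policy review 69 days ago vs limit 120 → met
8. condition 'flies at night' holds; aircraft overdue for inspection 2 > 0 → not met
9. condition 'flies over people' holds; Part 107 recurrent training 130 days ago vs limit 120 → not met
Not met: 2, 5, 8, 9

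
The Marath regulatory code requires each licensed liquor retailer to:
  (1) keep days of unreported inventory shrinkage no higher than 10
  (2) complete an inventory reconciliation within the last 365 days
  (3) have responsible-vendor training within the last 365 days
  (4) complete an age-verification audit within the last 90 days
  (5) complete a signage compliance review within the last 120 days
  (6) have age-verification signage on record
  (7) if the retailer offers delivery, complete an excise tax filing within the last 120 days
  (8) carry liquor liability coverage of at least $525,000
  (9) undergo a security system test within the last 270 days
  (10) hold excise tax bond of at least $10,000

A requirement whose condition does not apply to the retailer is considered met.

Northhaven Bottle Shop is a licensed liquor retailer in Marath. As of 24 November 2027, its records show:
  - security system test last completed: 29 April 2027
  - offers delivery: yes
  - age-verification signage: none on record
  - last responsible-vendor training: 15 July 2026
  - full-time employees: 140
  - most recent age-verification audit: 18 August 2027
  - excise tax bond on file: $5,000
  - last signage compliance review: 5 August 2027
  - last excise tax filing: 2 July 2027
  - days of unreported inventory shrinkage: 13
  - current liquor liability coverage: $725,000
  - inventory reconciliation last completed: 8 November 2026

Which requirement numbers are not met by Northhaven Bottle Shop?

1. days of unreported inventory shrinkage 13 > 10 → not met
2. inventory reconciliation 381 days ago vs limit 365 → not met
3. responsible-vendor training 497 days ago vs limit 365 → not met
4. age-verification audit 98 days ago vs limit 90 → not met
5. signage compliance review 111 days ago vs limit 120 → met
6. age-verification signage absent → not met
7. condition 'offers delivery' holds; excise tax filing 145 days ago vs limit 120 → not met
8. liquor liability coverage $725,000 ≥ $525,000 → met
9. security system test 209 days ago vs limit 270 → met
10. excise tax bond $5,000 < $10,000 → not met
Not met: 1, 2, 3, 4, 6, 7, 10

1, 2, 3, 4, 6, 7, 10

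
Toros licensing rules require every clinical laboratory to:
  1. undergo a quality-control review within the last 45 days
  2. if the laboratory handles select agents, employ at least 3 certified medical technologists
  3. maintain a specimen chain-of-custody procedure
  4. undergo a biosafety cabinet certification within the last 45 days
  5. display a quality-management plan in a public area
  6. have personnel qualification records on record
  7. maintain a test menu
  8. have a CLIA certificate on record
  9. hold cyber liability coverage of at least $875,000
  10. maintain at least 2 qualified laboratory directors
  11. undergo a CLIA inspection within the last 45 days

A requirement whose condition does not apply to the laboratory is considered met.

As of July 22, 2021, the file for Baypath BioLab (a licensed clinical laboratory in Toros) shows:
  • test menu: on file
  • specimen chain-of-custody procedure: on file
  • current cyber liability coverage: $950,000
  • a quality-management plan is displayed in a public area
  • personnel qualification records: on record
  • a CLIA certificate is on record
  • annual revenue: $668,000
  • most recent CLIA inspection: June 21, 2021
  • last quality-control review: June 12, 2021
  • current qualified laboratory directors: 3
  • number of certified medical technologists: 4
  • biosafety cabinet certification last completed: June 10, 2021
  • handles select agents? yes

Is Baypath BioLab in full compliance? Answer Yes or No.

Yes

1. quality-control review 40 days ago vs limit 45 → met
2. condition 'handles select agents' holds; certified medical technologists 4 ≥ 3 → met
3. specimen chain-of-custody procedure present → met
4. biosafety cabinet certification 42 days ago vs limit 45 → met
5. quality-management plan present → met
6. personnel qualification records present → met
7. test menu present → met
8. CLIA certificate present → met
9. cyber liability coverage $950,000 ≥ $875,000 → met
10. qualified laboratory directors 3 ≥ 2 → met
11. CLIA inspection 31 days ago vs limit 45 → met
All met.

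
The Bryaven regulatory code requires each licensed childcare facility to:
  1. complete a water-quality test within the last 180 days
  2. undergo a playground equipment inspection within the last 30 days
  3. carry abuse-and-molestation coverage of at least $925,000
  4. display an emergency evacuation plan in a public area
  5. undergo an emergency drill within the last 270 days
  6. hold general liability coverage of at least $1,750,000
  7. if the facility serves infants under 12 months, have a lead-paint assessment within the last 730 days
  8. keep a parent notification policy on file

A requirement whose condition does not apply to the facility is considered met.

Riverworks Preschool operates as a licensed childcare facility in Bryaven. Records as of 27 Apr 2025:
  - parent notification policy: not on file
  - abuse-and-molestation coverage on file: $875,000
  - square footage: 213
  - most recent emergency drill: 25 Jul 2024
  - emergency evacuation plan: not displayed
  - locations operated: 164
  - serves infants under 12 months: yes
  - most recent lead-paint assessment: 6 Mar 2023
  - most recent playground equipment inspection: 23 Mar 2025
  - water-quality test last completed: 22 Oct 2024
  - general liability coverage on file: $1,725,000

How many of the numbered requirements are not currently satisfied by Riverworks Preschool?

1. water-quality test 187 days ago vs limit 180 → not met
2. playground equipment inspection 35 days ago vs limit 30 → not met
3. abuse-and-molestation coverage $875,000 < $925,000 → not met
4. emergency evacuation plan absent → not met
5. emergency drill 276 days ago vs limit 270 → not met
6. general liability coverage $1,725,000 < $1,750,000 → not met
7. condition 'serves infants under 12 months' holds; lead-paint assessment 783 days ago vs limit 730 → not met
8. parent notification policy absent → not met
Not met: 8 of 8

8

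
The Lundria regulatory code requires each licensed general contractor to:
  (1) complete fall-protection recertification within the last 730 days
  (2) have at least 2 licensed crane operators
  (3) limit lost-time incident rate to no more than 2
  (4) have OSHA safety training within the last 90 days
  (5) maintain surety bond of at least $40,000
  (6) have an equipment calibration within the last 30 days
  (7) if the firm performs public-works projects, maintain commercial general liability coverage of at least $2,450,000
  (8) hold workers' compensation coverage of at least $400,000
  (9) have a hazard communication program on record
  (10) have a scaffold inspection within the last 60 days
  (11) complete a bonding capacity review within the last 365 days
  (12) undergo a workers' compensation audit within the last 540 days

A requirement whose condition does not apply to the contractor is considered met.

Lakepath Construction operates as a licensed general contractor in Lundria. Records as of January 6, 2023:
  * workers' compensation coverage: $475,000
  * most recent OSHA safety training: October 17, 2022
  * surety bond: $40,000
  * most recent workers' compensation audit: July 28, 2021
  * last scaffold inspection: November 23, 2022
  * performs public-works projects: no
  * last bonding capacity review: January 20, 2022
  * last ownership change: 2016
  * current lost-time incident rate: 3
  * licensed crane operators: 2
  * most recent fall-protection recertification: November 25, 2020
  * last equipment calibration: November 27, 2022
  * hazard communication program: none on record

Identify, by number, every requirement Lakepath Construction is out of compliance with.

1, 3, 6, 9

1. fall-protection recertification 772 days ago vs limit 730 → not met
2. licensed crane operators 2 ≥ 2 → met
3. lost-time incident rate 3 > 2 → not met
4. OSHA safety training 81 days ago vs limit 90 → met
5. surety bond $40,000 ≥ $40,000 → met
6. equipment calibration 40 days ago vs limit 30 → not met
7. condition 'performs public-works projects' does not hold → requirement n/a → met
8. workers' compensation coverage $475,000 ≥ $400,000 → met
9. hazard communication program absent → not met
10. scaffold inspection 44 days ago vs limit 60 → met
11. bonding capacity review 351 days ago vs limit 365 → met
12. workers' compensation audit 527 days ago vs limit 540 → met
Not met: 1, 3, 6, 9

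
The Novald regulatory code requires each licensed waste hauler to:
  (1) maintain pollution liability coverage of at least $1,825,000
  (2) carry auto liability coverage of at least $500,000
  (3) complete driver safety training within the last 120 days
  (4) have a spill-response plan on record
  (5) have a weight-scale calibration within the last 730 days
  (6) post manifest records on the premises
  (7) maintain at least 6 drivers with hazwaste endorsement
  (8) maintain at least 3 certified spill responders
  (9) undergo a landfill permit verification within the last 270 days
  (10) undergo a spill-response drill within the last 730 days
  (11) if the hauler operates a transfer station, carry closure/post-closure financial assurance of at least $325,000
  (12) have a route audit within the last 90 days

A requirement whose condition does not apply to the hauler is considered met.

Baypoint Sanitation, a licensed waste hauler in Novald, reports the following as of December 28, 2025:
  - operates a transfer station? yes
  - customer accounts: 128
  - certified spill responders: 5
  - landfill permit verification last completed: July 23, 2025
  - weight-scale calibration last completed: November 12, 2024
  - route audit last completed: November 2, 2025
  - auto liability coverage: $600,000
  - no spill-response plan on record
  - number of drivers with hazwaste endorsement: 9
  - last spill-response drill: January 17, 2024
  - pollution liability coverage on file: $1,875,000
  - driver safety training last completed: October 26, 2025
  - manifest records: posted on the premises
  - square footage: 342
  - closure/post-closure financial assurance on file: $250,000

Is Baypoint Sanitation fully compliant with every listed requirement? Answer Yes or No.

No

1. pollution liability coverage $1,875,000 ≥ $1,825,000 → met
2. auto liability coverage $600,000 ≥ $500,000 → met
3. driver safety training 63 days ago vs limit 120 → met
4. spill-response plan absent → not met
5. weight-scale calibration 411 days ago vs limit 730 → met
6. manifest records present → met
7. drivers with hazwaste endorsement 9 ≥ 6 → met
8. certified spill responders 5 ≥ 3 → met
9. landfill permit verification 158 days ago vs limit 270 → met
10. spill-response drill 711 days ago vs limit 730 → met
11. condition 'operates a transfer station' holds; closure/post-closure financial assurance $250,000 < $325,000 → not met
12. route audit 56 days ago vs limit 90 → met
Not met: 4, 11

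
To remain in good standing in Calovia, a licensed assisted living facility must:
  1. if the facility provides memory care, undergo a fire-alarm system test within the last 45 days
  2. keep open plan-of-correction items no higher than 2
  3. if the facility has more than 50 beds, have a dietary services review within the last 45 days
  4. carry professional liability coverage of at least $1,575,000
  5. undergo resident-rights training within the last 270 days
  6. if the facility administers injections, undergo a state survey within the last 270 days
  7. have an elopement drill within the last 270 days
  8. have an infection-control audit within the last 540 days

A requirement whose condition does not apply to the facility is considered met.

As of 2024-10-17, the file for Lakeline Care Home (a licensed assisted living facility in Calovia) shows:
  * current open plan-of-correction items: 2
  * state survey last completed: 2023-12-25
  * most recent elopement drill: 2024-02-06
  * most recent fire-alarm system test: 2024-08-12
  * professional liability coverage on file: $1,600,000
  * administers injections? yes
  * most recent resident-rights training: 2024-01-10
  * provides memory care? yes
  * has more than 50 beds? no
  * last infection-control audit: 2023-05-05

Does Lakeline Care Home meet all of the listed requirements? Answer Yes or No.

No

1. condition 'provides memory care' holds; fire-alarm system test 66 days ago vs limit 45 → not met
2. open plan-of-correction items 2 ≤ 2 → met
3. condition 'has more than 50 beds' does not hold → requirement n/a → met
4. professional liability coverage $1,600,000 ≥ $1,575,000 → met
5. resident-rights training 281 days ago vs limit 270 → not met
6. condition 'administers injections' holds; state survey 297 days ago vs limit 270 → not met
7. elopement drill 254 days ago vs limit 270 → met
8. infection-control audit 531 days ago vs limit 540 → met
Not met: 1, 5, 6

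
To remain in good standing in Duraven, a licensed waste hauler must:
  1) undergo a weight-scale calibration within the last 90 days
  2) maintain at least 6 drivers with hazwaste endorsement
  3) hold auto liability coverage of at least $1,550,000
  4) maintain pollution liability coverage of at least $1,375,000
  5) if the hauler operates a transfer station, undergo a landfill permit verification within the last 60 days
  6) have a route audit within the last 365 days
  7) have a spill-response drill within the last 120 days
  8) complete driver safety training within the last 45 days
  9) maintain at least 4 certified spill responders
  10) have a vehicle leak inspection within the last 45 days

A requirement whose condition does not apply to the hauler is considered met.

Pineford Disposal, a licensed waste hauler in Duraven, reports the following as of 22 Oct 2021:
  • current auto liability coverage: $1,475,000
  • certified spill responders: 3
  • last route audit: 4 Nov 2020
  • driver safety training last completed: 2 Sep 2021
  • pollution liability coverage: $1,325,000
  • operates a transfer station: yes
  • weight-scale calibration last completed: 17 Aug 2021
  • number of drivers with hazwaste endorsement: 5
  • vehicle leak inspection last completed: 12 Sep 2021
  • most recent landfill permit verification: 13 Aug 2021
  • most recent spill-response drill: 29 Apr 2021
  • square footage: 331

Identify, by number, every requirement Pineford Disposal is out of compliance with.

2, 3, 4, 5, 7, 8, 9

1. weight-scale calibration 66 days ago vs limit 90 → met
2. drivers with hazwaste endorsement 5 < 6 → not met
3. auto liability coverage $1,475,000 < $1,550,000 → not met
4. pollution liability coverage $1,325,000 < $1,375,000 → not met
5. condition 'operates a transfer station' holds; landfill permit verification 70 days ago vs limit 60 → not met
6. route audit 352 days ago vs limit 365 → met
7. spill-response drill 176 days ago vs limit 120 → not met
8. driver safety training 50 days ago vs limit 45 → not met
9. certified spill responders 3 < 4 → not met
10. vehicle leak inspection 40 days ago vs limit 45 → met
Not met: 2, 3, 4, 5, 7, 8, 9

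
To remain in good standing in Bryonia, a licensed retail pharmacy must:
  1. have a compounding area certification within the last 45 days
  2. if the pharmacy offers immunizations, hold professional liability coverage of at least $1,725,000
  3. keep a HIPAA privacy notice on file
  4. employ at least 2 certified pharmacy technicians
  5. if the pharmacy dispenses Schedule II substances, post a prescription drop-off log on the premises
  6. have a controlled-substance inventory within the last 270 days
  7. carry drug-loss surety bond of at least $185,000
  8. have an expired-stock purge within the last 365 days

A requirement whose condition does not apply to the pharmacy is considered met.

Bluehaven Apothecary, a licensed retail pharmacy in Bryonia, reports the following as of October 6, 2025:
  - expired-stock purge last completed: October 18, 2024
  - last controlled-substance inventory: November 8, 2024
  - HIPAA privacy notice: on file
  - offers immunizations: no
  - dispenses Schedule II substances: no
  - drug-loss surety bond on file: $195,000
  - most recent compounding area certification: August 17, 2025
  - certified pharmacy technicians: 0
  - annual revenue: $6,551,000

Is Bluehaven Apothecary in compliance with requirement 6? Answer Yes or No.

No

6. controlled-substance inventory 332 days ago vs limit 270 → not met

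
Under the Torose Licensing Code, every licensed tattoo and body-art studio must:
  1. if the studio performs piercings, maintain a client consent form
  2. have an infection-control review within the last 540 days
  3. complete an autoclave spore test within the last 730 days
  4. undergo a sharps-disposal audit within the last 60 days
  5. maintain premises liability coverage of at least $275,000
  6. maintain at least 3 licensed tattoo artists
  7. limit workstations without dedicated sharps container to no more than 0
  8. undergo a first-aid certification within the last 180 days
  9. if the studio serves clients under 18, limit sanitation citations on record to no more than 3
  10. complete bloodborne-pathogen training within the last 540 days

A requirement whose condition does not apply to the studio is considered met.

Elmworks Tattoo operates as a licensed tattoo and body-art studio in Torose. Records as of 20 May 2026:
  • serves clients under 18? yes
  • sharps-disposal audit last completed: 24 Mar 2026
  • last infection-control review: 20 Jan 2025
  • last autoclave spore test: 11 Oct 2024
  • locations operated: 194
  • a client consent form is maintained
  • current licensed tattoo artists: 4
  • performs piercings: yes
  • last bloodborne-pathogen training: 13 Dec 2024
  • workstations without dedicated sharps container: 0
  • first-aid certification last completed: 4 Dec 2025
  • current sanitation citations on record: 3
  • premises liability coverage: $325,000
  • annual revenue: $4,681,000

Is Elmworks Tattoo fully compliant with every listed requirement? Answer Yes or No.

Yes

1. condition 'performs piercings' holds; client consent form present → met
2. infection-control review 485 days ago vs limit 540 → met
3. autoclave spore test 586 days ago vs limit 730 → met
4. sharps-disposal audit 57 days ago vs limit 60 → met
5. premises liability coverage $325,000 ≥ $275,000 → met
6. licensed tattoo artists 4 ≥ 3 → met
7. workstations without dedicated sharps container 0 ≤ 0 → met
8. first-aid certification 167 days ago vs limit 180 → met
9. condition 'serves clients under 18' holds; sanitation citations on record 3 ≤ 3 → met
10. bloodborne-pathogen training 523 days ago vs limit 540 → met
All met.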